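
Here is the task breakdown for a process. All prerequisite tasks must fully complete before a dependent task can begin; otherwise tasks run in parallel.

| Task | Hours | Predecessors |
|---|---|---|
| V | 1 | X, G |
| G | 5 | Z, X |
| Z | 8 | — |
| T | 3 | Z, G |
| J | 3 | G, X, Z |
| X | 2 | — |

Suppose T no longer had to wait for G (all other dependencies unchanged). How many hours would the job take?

16

Before: longest chain Z→G→J = 8+5+3 = 16, finish 16.
Without G→T, T's earliest start moves from 13 to 8.
The longest chain is now Z→G→J = 8+5+3 = 16, so the job takes 16 hours.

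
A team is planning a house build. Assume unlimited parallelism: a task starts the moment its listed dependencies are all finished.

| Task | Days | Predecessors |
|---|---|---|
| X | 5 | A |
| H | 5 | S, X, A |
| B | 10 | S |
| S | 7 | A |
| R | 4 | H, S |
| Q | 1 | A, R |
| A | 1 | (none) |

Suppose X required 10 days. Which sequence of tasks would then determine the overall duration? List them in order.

A, X, H, R, Q

Actual critical path: A→S→H→R→Q = 1+7+5+4+1 = 18 ⇒ 18 days.
X has 2 days of float (longest path through it is 16).
The binding chain switches to A→X→H→R→Q = 1+10+5+4+1 = 21; finish 21 days.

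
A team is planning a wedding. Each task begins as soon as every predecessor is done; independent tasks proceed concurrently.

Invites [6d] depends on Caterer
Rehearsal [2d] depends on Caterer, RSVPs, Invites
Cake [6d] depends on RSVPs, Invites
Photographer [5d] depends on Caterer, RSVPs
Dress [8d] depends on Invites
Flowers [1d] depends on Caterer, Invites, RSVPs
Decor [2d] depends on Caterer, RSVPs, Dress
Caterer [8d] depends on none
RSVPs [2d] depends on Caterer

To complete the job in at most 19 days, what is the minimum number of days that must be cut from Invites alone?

5

Current finish: 24 days; target: 19.
Invites is on every critical path, so each day cut from Invites cuts the finish by one (this holds down to a finish of 19).
Need 24 − 19 = 5 days off Invites → Invites becomes 1 day, finish becomes 19.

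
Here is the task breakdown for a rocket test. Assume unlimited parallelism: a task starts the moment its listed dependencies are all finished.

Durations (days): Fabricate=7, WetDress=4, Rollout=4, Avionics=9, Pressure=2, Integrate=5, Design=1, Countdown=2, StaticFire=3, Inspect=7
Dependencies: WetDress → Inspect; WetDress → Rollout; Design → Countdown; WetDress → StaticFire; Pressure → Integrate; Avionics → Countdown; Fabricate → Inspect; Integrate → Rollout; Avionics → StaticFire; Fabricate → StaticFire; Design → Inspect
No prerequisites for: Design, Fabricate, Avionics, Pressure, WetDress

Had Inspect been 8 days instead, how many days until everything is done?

Actual critical path: Fabricate→Inspect = 7+7 = 14 ⇒ 14 days.
Since Inspect is critical, the +1 change carries straight to that chain (now 15 days).
The critical path is still Fabricate→Inspect; finish is now 15 days.

15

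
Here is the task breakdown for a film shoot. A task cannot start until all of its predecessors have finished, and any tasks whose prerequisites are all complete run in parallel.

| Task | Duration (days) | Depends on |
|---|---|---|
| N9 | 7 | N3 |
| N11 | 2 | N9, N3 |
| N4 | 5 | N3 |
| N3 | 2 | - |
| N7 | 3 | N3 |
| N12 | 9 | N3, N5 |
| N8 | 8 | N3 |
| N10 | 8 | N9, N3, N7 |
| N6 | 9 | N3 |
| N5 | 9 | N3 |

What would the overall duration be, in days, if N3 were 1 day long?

The binding path is N3→N5→N12 = 2+9+9 = 20; finish at 20 days.
N3 lies on that path, so at 1 day the path becomes 19 days.
That remains the longest chain; total 19 days.

19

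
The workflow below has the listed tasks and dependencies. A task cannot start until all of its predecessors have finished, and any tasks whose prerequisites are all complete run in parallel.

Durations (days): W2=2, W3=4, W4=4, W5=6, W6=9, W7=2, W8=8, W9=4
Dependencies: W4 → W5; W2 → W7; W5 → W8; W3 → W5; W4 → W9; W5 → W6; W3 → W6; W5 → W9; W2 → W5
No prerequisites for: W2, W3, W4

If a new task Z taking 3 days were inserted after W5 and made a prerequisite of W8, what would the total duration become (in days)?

Originally the plan takes 19 days.
With Z inserted, W8 now waits for max(W5, Z).
New critical path: W3→W5→Z→W8 = 4+6+3+8 = 21 ⇒ 21 days.

21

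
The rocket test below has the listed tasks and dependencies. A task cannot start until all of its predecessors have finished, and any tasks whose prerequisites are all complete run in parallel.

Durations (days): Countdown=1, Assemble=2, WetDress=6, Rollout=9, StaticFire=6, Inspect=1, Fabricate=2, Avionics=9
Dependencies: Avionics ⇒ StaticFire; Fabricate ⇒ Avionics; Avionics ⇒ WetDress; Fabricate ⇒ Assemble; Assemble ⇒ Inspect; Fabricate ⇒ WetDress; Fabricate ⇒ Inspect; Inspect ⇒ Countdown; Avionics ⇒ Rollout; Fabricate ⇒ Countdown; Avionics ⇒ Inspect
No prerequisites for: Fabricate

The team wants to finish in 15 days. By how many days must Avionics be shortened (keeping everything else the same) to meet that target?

5

Current finish: 20 days; target: 15.
Avionics is on every critical path, so each day cut from Avionics cuts the finish by one (this holds down to a finish of 12).
Need 20 − 15 = 5 days off Avionics → Avionics becomes 4 days, finish becomes 15.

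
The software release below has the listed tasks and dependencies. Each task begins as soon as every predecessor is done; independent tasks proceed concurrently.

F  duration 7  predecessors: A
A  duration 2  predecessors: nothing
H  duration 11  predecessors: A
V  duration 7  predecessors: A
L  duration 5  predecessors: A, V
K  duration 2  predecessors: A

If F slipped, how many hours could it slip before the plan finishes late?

5

The longest chain is A→V→L = 2+7+5 = 14; overall finish 14 hours.
Longest path through F: 9 hours (earliest finish 9, latest finish 14).
Float = 14 − 9 = 5.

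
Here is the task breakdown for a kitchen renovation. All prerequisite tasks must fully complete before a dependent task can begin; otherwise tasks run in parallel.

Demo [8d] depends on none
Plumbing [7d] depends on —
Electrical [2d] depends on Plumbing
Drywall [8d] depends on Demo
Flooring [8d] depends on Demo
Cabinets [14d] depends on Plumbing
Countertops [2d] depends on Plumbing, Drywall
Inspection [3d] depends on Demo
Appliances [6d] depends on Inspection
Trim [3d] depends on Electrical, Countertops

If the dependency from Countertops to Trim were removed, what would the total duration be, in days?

Before: longest chain Demo→Drywall→Countertops→Trim = 8+8+2+3 = 21, finish 21.
Without Countertops→Trim, Trim's earliest start moves from 18 to 9.
The longest chain is now Plumbing→Cabinets = 7+14 = 21, so the plan takes 21 days.

21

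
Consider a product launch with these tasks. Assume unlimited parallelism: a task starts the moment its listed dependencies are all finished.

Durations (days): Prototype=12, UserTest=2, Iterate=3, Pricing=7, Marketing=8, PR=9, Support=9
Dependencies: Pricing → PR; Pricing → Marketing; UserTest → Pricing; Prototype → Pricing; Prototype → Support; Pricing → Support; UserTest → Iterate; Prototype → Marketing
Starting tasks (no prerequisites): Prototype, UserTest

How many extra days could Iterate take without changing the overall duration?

23

Critical path: Prototype→Pricing→PR = 12+7+9 = 28, so the finish is 28 days.
The longest chain containing Iterate totals 5 days.
So Iterate can slip 28 − 5 = 23 days.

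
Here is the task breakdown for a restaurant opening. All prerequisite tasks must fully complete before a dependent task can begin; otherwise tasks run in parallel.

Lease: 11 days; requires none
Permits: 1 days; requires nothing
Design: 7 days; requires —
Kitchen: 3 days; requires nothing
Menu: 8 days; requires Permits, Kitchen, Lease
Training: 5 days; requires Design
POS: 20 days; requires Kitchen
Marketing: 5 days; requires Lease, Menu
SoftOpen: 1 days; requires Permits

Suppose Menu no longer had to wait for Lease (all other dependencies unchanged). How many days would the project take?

23

Original critical path: Lease→Menu→Marketing = 11+8+5 = 24 ⇒ 24 days.
Without Lease→Menu, Menu's earliest start moves from 11 to 3.
The longest chain is now Kitchen→POS = 3+20 = 23, so the project takes 23 days.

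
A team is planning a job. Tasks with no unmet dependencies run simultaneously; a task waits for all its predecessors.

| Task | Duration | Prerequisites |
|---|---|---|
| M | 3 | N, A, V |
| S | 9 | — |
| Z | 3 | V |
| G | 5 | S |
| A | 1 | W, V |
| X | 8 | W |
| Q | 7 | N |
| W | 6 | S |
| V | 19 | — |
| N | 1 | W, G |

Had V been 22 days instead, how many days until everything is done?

The binding path is V→A→M = 19+1+3 = 23; finish at 23 days.
Since V is critical, the +3 change carries straight to that chain (now 26 days).
No other chain overtakes it, so the finish is 26 days.

26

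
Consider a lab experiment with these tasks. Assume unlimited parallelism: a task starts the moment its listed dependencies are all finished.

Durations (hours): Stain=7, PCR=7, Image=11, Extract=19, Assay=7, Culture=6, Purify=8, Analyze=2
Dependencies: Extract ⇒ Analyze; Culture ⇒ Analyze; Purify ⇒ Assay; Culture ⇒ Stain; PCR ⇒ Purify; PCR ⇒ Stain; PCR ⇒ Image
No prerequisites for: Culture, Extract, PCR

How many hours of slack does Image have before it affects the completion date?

The longest chain is PCR→Purify→Assay = 7+8+7 = 22; overall finish 22 hours.
Longest path through Image: 18 hours (earliest finish 18, latest finish 22).
Float = 22 − 18 = 4.

4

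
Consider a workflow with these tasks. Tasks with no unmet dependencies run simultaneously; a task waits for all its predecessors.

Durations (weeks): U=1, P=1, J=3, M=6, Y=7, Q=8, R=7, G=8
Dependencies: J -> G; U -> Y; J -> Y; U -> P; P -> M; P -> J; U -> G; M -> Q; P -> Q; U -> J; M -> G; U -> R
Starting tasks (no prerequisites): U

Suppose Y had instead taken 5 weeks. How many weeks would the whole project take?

16

Baseline: U→P→M→Q = 1+1+6+8 = 16 → 16 weeks.
Y has 4 weeks of float (longest path through it is 12).
That remains the longest chain; total 16 weeks.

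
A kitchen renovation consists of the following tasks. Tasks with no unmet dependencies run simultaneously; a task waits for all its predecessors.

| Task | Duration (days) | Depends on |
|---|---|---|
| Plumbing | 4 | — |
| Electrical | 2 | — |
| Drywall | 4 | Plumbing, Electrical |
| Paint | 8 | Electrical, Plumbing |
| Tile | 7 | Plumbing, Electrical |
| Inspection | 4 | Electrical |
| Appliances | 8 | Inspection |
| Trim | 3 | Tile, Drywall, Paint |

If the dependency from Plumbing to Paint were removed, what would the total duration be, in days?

With the dependency in place, Plumbing→Paint→Trim = 4+8+3 = 15 sets the finish at 15 days.
Without Plumbing→Paint, Paint's earliest start moves from 4 to 2.
After: Plumbing→Tile→Trim = 4+7+3 = 14 → 14 days.

14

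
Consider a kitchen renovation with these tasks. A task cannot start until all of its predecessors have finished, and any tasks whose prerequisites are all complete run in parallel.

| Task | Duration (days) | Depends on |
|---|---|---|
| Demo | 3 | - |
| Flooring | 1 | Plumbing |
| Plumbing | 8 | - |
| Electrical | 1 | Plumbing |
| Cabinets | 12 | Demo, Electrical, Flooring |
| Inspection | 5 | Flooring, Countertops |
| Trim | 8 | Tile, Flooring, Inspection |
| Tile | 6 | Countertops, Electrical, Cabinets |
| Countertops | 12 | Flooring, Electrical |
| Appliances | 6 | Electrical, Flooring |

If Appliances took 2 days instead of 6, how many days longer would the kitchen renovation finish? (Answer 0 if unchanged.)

The binding path is Plumbing→Electrical→Cabinets→Tile→Trim = 8+1+12+6+8 = 35; finish at 35 days.
The longest path through Appliances is only 15 days, so Appliances has float 20.
No other chain overtakes it, so the finish is 35 days.
Change in finish: 35 − 35 = +0 days.

0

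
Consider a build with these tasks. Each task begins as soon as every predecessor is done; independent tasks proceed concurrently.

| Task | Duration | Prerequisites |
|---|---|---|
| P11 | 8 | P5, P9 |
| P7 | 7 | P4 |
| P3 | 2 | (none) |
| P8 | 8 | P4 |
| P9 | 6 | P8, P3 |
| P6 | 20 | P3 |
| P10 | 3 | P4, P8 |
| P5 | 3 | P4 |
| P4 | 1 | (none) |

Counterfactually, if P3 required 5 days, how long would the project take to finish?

25

Critical path before the change: P4→P8→P9→P11 = 1+8+6+8 = 23 giving 23 days.
P3 is off the critical path — its longest chain is 22 days, giving 1 of slack.
The binding chain switches to P3→P6 = 5+20 = 25; finish 25 days.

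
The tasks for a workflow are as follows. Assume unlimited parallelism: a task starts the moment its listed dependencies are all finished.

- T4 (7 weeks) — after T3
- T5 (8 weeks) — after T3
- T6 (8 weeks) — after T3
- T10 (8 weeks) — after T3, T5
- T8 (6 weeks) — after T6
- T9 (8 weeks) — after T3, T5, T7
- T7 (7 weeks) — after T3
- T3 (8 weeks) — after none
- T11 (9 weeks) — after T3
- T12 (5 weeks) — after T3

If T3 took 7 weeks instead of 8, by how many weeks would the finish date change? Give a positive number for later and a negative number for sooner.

-1

Actual critical path: T3→T5→T9 = 8+8+8 = 24 ⇒ 24 weeks.
T3 lies on that path, so at 7 weeks the path becomes 23 weeks.
The critical path is still T3→T5→T9; finish is now 23 weeks.
Change in finish: 23 − 24 = -1 weeks.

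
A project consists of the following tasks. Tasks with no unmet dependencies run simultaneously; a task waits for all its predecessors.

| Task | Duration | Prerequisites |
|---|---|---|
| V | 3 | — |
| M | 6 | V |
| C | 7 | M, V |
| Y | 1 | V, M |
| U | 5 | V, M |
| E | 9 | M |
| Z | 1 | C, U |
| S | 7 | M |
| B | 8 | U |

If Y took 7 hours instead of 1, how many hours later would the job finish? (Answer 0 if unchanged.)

The binding path is V→M→U→B = 3+6+5+8 = 22; finish at 22 hours.
The longest path through Y is only 10 hours, so Y has float 12.
The critical path is still V→M→U→B; finish is now 22 hours.
Change in finish: 22 − 22 = +0 hours.

0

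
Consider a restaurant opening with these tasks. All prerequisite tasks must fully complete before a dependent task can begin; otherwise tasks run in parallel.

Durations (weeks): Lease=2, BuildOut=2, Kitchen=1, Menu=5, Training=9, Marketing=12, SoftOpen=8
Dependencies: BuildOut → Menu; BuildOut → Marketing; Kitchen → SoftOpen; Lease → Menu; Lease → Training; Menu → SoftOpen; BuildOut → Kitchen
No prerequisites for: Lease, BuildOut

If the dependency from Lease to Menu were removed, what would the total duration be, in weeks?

Original critical path: Lease→Menu→SoftOpen = 2+5+8 = 15 ⇒ 15 weeks.
Dropping Lease→Menu doesn't change Menu's earliest start (2); another predecessor still binds.
After: BuildOut→Menu→SoftOpen = 2+5+8 = 15 → 15 weeks.

15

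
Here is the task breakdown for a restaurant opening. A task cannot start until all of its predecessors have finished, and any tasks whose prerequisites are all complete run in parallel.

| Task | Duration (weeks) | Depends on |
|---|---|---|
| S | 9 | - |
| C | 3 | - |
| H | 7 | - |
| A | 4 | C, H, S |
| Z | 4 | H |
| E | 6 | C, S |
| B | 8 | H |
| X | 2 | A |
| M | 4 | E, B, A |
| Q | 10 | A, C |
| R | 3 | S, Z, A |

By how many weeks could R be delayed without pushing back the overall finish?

S→A→Q = 9+4+10 = 23 sets the makespan at 23 weeks.
The longest chain containing R totals 16 weeks.
Float = 23 − 16 = 7.

7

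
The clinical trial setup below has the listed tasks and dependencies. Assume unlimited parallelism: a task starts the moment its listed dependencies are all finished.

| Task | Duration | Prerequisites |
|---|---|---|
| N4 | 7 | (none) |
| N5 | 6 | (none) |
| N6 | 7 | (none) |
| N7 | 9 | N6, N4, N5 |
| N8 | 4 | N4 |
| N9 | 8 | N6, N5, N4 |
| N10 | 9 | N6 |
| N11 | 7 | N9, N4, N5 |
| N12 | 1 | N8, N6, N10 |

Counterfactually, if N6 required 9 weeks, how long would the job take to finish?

24

As given, the longest chain is N6→N9→N11 = 7+8+7 = 22, so the finish is 22 weeks.
Since N6 is critical, the +2 change carries straight to that chain (now 24 weeks).
The critical path is still N6→N9→N11; finish is now 24 weeks.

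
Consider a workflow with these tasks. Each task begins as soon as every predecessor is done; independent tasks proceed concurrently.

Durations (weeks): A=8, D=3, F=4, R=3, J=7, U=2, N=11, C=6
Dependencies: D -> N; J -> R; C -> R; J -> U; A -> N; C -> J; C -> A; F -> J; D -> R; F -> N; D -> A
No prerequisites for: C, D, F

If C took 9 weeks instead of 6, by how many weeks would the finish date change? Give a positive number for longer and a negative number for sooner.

3

Baseline: C→A→N = 6+8+11 = 25 → 25 weeks.
C is on the critical path; changing it to 9 makes that path 28 weeks.
The critical path is still C→A→N; finish is now 28 weeks.
Change in finish: 28 − 25 = +3 weeks.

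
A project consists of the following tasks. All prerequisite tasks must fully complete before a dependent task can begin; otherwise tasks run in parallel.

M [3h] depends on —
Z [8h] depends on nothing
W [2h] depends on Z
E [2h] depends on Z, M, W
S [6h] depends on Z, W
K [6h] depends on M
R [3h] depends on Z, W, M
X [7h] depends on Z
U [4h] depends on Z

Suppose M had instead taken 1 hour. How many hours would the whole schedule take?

As given, the longest chain is Z→W→S = 8+2+6 = 16, so the finish is 16 hours.
The longest path through M is only 9 hours, so M has float 7.
The critical path is still Z→W→S; finish is now 16 hours.

16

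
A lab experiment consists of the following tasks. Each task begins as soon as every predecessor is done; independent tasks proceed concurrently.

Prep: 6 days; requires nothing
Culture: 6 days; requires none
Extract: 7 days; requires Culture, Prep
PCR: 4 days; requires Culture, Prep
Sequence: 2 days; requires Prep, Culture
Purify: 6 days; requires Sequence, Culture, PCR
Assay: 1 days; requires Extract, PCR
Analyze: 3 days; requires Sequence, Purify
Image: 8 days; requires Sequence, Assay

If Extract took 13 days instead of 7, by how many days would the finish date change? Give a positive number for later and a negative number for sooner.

Baseline: Prep→Extract→Assay→Image = 6+7+1+8 = 22 → 22 days.
Since Extract is critical, the +6 change carries straight to that chain (now 28 days).
That remains the longest chain; total 28 days.
Change in finish: 28 − 22 = +6 days.

6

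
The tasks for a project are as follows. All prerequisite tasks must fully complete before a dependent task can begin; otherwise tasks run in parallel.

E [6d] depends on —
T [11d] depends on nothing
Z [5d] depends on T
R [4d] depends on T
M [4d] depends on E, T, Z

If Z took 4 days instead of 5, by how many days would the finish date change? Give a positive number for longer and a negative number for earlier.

Critical path before the change: T→Z→M = 11+5+4 = 20 giving 20 days.
Z lies on that path, so at 4 days the path becomes 19 days.
The critical path is still T→Z→M; finish is now 19 days.
Change in finish: 19 − 20 = -1 days.

-1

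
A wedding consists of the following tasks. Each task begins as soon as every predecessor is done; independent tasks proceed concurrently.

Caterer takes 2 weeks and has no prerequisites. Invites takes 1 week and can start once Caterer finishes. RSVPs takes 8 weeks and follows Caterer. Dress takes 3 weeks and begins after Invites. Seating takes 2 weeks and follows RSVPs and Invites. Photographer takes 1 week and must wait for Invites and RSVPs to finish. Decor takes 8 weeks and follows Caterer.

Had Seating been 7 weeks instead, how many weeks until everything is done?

17

The binding path is Caterer→RSVPs→Seating = 2+8+2 = 12; finish at 12 weeks.
Seating lies on that path, so at 7 weeks the path becomes 17 weeks.
The critical path is still Caterer→RSVPs→Seating; finish is now 17 weeks.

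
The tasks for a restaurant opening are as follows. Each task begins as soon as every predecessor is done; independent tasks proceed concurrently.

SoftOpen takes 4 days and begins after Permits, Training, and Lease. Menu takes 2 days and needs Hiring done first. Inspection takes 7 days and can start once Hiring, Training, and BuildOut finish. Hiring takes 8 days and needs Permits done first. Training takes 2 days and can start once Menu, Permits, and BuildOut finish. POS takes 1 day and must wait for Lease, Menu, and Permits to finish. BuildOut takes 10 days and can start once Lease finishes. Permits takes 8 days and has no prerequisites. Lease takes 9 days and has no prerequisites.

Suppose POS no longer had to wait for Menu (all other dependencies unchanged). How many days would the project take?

With the dependency in place, Lease→BuildOut→Training→Inspection = 9+10+2+7 = 28 sets the finish at 28 days.
Without Menu→POS, POS's earliest start moves from 18 to 9.
The longest chain is now Lease→BuildOut→Training→Inspection = 9+10+2+7 = 28, so the project takes 28 days.

28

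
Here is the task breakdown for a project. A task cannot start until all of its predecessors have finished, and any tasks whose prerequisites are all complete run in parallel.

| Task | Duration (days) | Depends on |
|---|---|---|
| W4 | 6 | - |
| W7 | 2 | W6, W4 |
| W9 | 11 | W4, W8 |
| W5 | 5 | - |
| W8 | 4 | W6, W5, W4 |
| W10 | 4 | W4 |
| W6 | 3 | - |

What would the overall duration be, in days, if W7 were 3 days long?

Baseline: W4→W8→W9 = 6+4+11 = 21 → 21 days.
W7 is off the critical path — its longest chain is 8 days, giving 13 of slack.
No other chain overtakes it, so the finish is 21 days.

21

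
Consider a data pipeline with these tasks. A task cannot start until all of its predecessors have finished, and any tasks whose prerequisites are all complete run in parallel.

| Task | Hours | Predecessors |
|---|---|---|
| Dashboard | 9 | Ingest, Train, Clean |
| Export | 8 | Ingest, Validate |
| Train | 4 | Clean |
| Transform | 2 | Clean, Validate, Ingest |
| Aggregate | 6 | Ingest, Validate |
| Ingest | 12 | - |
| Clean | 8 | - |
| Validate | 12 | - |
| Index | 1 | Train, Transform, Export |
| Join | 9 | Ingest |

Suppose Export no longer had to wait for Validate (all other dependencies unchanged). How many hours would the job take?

21

Before: longest chain Ingest→Join = 12+9 = 21, finish 21.
Dropping Validate→Export doesn't change Export's earliest start (12); another predecessor still binds.
The longest chain is now Ingest→Join = 12+9 = 21, so the job takes 21 hours.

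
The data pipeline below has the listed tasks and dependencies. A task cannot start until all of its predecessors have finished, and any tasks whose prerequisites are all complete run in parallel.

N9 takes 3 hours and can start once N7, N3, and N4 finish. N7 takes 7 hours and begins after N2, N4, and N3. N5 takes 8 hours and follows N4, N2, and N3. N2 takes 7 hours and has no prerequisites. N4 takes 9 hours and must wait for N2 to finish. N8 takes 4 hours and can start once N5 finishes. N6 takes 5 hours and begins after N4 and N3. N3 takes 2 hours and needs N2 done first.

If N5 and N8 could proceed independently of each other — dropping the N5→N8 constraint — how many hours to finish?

26

Original critical path: N2→N4→N5→N8 = 7+9+8+4 = 28 ⇒ 28 hours.
Without N5→N8, N8's earliest start moves from 24 to 0.
After: N2→N4→N7→N9 = 7+9+7+3 = 26 → 26 hours.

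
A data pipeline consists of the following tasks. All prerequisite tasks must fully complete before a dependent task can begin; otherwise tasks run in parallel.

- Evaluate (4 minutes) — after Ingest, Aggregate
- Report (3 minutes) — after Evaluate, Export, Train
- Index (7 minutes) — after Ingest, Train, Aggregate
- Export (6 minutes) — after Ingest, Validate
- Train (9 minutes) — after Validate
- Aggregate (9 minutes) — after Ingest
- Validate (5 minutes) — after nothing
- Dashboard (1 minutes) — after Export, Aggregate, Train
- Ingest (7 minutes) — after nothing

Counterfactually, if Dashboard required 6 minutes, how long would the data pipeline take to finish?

Baseline: Ingest→Aggregate→Evaluate→Report = 7+9+4+3 = 23 → 23 minutes.
Dashboard has 6 minutes of float (longest path through it is 17).
No other chain overtakes it, so the finish is 23 minutes.

23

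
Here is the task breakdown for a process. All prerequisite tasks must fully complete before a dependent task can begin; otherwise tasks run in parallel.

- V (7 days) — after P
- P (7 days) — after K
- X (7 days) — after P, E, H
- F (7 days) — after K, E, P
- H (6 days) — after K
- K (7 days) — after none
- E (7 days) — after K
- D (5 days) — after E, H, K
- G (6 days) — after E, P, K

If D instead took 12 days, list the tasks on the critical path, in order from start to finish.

K, E, D

As given, the longest chain is K→P→F = 7+7+7 = 21, so the finish is 21 days.
D has 2 days of float (longest path through it is 19).
The binding chain switches to K→E→D = 7+7+12 = 26; finish 26 days.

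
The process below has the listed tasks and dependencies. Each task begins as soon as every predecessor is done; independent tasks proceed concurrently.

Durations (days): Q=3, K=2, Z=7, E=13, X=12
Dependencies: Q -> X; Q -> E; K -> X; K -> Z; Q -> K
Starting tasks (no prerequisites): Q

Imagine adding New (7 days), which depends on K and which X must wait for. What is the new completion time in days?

Originally the process takes 17 days.
With New inserted, X now waits for max(K, Q, New).
New critical path: Q→K→New→X = 3+2+7+12 = 24 ⇒ 24 days.

24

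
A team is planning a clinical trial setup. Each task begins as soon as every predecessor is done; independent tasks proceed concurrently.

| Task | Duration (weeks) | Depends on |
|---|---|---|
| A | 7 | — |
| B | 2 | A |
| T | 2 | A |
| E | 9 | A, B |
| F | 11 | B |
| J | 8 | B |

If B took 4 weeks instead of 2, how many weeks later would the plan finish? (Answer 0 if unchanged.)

Critical path before the change: A→B→F = 7+2+11 = 20 giving 20 weeks.
Since B is critical, the +2 change carries straight to that chain (now 22 weeks).
That remains the longest chain; total 22 weeks.
Change in finish: 22 − 20 = +2 weeks.

2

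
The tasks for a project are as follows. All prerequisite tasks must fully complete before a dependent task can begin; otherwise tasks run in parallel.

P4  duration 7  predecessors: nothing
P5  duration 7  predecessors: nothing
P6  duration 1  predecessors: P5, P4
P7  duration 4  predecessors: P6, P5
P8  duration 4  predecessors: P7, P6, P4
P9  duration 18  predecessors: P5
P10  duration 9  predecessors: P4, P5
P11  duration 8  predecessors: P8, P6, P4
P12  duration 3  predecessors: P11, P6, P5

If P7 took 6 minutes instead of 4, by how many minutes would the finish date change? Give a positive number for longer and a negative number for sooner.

2

As given, the longest chain is P4→P6→P7→P8→P11→P12 = 7+1+4+4+8+3 = 27, so the finish is 27 minutes.
P7 lies on that path, so at 6 minutes the path becomes 29 minutes.
No other chain overtakes it, so the finish is 29 minutes.
Change in finish: 29 − 27 = +2 minutes.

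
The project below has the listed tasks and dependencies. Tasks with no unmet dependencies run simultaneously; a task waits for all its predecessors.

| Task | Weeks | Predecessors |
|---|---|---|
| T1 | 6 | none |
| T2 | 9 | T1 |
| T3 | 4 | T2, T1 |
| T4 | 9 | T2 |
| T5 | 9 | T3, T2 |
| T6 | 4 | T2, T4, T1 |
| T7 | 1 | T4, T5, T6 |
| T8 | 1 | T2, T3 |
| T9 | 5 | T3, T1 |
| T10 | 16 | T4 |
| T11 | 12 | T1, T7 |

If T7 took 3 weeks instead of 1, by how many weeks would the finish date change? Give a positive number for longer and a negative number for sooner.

2

As given, the longest chain is T1→T2→T3→T5→T7→T11 = 6+9+4+9+1+12 = 41, so the finish is 41 weeks.
T7 is on the critical path; changing it to 3 makes that path 43 weeks.
That remains the longest chain; total 43 weeks.
Change in finish: 43 − 41 = +2 weeks.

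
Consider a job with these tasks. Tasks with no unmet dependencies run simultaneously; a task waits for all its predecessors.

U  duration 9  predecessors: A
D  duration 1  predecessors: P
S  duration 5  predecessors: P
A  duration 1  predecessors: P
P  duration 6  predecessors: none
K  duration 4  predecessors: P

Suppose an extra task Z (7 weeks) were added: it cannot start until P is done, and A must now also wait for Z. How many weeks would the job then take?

23

Originally the job takes 16 weeks.
With Z inserted, A now waits for max(P, Z).
New critical path: P→Z→A→U = 6+7+1+9 = 23 ⇒ 23 weeks.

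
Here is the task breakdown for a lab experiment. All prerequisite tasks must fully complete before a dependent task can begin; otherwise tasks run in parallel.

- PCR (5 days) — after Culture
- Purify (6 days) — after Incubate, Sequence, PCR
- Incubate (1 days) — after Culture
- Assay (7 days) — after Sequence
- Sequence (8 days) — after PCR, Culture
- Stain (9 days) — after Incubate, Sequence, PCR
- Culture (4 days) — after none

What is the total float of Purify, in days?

Critical path: Culture→PCR→Sequence→Stain = 4+5+8+9 = 26, so the finish is 26 days.
Longest path through Purify: 23 days (earliest finish 23, latest finish 26).
So Purify can slip 26 − 23 = 3 days.

3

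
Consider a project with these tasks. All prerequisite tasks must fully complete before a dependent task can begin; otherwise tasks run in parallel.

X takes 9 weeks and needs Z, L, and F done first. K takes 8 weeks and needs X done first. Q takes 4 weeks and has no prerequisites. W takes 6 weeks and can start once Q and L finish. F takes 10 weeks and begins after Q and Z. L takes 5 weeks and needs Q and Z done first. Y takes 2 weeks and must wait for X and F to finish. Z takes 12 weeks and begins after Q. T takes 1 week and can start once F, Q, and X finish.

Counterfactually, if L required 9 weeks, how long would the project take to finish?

43

Actual critical path: Q→Z→F→X→K = 4+12+10+9+8 = 43 ⇒ 43 weeks.
L is off the critical path — its longest chain is 38 weeks, giving 5 of slack.
That remains the longest chain; total 43 weeks.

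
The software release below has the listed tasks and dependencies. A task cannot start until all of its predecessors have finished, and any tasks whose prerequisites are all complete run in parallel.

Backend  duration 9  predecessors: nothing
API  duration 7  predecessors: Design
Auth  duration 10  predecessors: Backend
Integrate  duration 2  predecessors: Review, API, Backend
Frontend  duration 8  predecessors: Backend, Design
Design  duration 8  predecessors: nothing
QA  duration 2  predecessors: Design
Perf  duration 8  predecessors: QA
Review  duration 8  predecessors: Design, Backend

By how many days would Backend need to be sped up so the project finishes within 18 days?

1

Current finish: 19 days; target: 18.
Backend is on every critical path, so each day cut from Backend cuts the finish by one (this holds down to a finish of 18).
Need 19 − 18 = 1 day off Backend → Backend becomes 8 days, finish becomes 18.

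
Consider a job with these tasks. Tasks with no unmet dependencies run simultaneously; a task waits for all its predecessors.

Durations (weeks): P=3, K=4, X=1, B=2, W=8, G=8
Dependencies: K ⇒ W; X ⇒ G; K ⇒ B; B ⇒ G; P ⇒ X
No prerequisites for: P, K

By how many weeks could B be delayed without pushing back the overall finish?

Critical path: K→B→G = 4+2+8 = 14, so the finish is 14 weeks.
B finishes as early as 6 and must finish by 6.
Slack of B = 4 − 4 = 0 weeks.

0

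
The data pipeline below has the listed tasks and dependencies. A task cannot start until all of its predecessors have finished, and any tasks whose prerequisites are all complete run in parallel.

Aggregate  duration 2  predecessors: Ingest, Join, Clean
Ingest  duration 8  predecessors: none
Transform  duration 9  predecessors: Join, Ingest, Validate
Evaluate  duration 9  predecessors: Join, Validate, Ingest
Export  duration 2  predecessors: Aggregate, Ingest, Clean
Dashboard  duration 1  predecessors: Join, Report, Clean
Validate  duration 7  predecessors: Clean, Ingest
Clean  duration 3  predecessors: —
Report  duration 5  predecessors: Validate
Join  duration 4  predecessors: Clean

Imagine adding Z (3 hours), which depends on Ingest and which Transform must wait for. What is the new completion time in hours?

24

Originally the project takes 24 hours.
With Z inserted, Transform now waits for max(Join, Ingest, Validate, Z).
New critical path: Ingest→Validate→Transform = 8+7+9 = 24 ⇒ 24 hours.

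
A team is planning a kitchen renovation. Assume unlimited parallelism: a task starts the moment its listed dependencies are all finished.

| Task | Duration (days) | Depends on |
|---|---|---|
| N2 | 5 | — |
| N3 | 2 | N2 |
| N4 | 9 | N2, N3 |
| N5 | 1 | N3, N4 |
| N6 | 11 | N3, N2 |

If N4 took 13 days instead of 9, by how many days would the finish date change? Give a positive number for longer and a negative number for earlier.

3

Baseline: N2→N3→N6 = 5+2+11 = 18 → 18 days.
N4 has 1 day of float (longest path through it is 17).
New critical path: N2→N3→N4→N5 = 5+2+13+1 = 21 ⇒ 21 days.
Change in finish: 21 − 18 = +3 days.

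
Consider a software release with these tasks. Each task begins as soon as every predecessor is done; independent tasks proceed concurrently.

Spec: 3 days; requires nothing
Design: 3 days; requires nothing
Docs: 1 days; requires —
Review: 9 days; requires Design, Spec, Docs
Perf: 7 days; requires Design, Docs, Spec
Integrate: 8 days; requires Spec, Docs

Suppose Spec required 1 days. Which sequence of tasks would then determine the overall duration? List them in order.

Baseline: Spec→Review = 3+9 = 12 → 12 days.
Spec lies on that path, so at 1 day the path becomes 10 days.
The binding chain switches to Design→Review = 3+9 = 12; finish 12 days.

Design, Review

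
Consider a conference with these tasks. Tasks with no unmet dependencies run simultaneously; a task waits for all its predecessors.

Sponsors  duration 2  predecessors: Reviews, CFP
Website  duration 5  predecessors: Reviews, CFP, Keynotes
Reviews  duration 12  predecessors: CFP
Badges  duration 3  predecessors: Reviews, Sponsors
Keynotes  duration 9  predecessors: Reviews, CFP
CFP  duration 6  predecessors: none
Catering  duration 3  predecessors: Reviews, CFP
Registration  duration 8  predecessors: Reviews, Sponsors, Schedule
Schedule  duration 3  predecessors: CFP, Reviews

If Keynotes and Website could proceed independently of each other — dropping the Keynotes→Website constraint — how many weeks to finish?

29

Original critical path: CFP→Reviews→Keynotes→Website = 6+12+9+5 = 32 ⇒ 32 weeks.
Without Keynotes→Website, Website's earliest start moves from 27 to 18.
New critical path: CFP→Reviews→Schedule→Registration = 6+12+3+8 = 29 ⇒ 29 weeks.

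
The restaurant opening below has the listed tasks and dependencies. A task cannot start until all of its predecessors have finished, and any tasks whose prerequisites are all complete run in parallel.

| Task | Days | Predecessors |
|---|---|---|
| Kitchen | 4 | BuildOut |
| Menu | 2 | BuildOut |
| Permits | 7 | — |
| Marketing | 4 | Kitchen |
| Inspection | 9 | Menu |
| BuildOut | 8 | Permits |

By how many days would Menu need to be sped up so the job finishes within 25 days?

Current finish: 26 days; target: 25.
Menu is on every critical path, so each day cut from Menu cuts the finish by one (this holds down to a finish of 25).
Need 26 − 25 = 1 day off Menu → Menu becomes 1 day, finish becomes 25.

1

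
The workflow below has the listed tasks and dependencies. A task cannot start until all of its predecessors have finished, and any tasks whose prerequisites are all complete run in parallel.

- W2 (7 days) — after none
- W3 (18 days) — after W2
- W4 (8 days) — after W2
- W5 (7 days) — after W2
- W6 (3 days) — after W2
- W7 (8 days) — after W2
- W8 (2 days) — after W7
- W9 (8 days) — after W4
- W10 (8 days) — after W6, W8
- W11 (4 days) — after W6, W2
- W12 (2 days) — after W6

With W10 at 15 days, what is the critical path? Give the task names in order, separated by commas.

The binding path is W2→W7→W8→W10 = 7+8+2+8 = 25; finish at 25 days.
Since W10 is critical, the +7 change carries straight to that chain (now 32 days).
The critical path is still W2→W7→W8→W10; finish is now 32 days.

W2, W7, W8, W10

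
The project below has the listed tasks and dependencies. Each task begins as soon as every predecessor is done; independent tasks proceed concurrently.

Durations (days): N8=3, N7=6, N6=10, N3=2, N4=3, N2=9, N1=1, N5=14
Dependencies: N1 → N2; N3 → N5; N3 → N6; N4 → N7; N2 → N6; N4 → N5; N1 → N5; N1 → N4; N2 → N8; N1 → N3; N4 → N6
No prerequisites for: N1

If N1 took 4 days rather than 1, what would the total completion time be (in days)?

23

Actual critical path: N1→N2→N6 = 1+9+10 = 20 ⇒ 20 days.
N1 lies on that path, so at 4 days the path becomes 23 days.
The critical path is still N1→N2→N6; finish is now 23 days.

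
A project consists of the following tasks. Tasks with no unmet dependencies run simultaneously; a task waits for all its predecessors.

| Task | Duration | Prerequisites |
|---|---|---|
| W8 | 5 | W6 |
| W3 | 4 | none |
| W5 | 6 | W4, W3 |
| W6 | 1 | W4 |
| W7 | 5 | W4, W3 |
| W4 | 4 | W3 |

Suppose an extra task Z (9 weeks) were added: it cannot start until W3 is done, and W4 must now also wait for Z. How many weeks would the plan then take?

23

Originally the plan takes 14 weeks.
With Z inserted, W4 now waits for max(W3, Z).
New critical path: W3→Z→W4→W5 = 4+9+4+6 = 23 ⇒ 23 weeks.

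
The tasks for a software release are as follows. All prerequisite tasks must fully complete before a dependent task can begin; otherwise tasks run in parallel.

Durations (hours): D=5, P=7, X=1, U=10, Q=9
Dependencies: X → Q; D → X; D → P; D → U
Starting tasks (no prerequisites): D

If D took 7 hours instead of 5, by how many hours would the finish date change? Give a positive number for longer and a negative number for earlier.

Critical path before the change: D→X→Q = 5+1+9 = 15 giving 15 hours.
Since D is critical, the +2 change carries straight to that chain (now 17 hours).
That remains the longest chain; total 17 hours.
Change in finish: 17 − 15 = +2 hours.

2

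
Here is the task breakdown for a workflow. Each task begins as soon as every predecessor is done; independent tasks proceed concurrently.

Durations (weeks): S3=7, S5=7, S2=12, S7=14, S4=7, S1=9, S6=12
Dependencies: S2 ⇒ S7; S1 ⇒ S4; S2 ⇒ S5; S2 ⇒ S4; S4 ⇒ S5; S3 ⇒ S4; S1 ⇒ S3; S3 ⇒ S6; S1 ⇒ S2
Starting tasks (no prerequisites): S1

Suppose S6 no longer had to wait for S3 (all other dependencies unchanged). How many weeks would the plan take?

35

Original critical path: S1→S2→S4→S5 = 9+12+7+7 = 35 ⇒ 35 weeks.
Without S3→S6, S6's earliest start moves from 16 to 0.
New critical path: S1→S2→S4→S5 = 9+12+7+7 = 35 ⇒ 35 weeks.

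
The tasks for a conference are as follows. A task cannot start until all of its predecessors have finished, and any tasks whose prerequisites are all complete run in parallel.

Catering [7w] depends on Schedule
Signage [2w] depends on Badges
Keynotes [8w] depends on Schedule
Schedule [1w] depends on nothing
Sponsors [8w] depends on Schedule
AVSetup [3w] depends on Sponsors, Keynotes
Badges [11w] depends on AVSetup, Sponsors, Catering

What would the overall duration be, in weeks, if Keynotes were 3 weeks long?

The binding path is Schedule→Keynotes→AVSetup→Badges→Signage = 1+8+3+11+2 = 25; finish at 25 weeks.
Keynotes is on the critical path; changing it to 3 makes that path 20 weeks.
The binding chain switches to Schedule→Sponsors→AVSetup→Badges→Signage = 1+8+3+11+2 = 25; finish 25 weeks.

25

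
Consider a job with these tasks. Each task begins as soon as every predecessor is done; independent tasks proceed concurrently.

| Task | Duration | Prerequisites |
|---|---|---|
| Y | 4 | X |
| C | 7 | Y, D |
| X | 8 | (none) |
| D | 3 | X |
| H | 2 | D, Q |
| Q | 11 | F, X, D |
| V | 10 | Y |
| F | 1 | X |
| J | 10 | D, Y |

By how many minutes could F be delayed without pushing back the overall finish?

The longest chain is X→D→Q→H = 8+3+11+2 = 24; overall finish 24 minutes.
Longest path through F: 22 minutes (earliest finish 9, latest finish 11).
So F can slip 11 − 9 = 2 minutes.

2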